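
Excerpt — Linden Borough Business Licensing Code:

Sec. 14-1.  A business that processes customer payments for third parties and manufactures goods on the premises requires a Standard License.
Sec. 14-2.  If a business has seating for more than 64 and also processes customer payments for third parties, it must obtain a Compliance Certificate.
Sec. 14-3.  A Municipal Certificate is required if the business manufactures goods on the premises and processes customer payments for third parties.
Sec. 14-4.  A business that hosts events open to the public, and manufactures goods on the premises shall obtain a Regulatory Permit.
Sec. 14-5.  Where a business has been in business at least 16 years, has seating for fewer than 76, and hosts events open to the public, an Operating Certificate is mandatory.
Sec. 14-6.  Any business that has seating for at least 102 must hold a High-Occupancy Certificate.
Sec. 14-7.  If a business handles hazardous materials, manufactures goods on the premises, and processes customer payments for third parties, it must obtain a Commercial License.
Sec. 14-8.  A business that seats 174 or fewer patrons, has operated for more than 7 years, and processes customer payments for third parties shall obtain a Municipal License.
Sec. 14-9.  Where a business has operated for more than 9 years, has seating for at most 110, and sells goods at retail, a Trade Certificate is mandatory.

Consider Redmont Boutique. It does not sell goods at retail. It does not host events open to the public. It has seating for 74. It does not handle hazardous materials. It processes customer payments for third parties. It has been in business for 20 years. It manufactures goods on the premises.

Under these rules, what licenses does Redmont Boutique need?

Compliance Certificate, Municipal Certificate, Municipal License, Standard License

Sec. 14-1. processes customer payments for third parties; manufactures goods on the premises → Standard License required.
Sec. 14-2. seating 74 > 64; processes customer payments for third parties → Compliance Certificate required.
Sec. 14-3. manufactures goods on the premises; processes customer payments for third parties → Municipal Certificate required.
Sec. 14-4. does not host events open to the public; manufactures goods on the premises → Regulatory Permit not required.
Sec. 14-5. years in business 20 ≥ 16; seating 74 < 76; does not host events open to the public → Operating Certificate not required.
Sec. 14-6. seating 74 < 102 → High-Occupancy Certificate not required.
Sec. 14-7. does not handle hazardous materials; manufactures goods on the premises; processes customer payments for third parties → Commercial License not required.
Sec. 14-8. seating 74 ≤ 174; years in business 20 > 7; processes customer payments for third parties → Municipal License required.
Sec. 14-9. years in business 20 > 9; seating 74 ≤ 110; does not sell goods at retail → Trade Certificate not required.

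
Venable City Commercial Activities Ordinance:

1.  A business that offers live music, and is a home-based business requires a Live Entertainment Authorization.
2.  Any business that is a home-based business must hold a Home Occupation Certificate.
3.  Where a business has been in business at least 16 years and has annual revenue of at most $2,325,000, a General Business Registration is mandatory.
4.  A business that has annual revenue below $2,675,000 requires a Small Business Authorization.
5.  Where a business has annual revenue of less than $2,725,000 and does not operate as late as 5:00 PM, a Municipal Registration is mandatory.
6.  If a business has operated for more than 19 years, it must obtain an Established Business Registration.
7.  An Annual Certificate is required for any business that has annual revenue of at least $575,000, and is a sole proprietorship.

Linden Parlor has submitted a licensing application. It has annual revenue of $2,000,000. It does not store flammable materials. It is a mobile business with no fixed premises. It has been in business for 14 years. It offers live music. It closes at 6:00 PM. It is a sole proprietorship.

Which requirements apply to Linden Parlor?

Annual Certificate, Small Business Authorization

1. offers live music; is a mobile business with no fixed premises (not: is a home-based business) → Live Entertainment Authorization not required.
2. is a mobile business with no fixed premises (not: is a home-based business) → Home Occupation Certificate not required.
3. years in business 14 < 16; revenue $2,000,000 ≤ $2,325,000 → General Business Registration not required.
4. revenue $2,000,000 < $2,675,000 → Small Business Authorization required.
5. revenue $2,000,000 < $2,725,000; closes 6:00 PM, after 5:00 PM → Municipal Registration not required.
6. years in business 14 ≤ 19 → Established Business Registration not required.
7. revenue $2,000,000 ≥ $575,000; is a sole proprietorship → Annual Certificate required.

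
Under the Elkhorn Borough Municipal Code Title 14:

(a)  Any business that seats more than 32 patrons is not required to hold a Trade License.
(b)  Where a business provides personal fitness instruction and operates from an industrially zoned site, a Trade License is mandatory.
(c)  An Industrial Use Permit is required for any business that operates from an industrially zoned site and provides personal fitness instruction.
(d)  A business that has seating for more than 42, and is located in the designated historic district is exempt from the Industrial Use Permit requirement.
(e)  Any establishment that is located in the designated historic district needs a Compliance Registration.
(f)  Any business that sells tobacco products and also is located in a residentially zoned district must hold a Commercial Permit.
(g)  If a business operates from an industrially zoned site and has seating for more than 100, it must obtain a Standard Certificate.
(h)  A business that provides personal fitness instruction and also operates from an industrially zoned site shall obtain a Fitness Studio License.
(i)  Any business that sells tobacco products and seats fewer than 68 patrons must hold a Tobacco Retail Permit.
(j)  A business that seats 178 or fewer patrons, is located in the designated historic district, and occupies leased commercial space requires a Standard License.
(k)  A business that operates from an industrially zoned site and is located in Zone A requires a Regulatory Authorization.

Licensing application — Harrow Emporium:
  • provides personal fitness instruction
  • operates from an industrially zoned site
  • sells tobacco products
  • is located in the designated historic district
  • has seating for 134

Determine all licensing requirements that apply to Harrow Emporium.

Compliance Registration, Fitness Studio License, Standard Certificate

(a) seating 134 > 32 → exempt from Trade License.
(b) provides personal fitness instruction; operates from an industrially zoned site → Trade License required.
(c) operates from an industrially zoned site; provides personal fitness instruction → Industrial Use Permit required.
(d) seating 134 > 42; is located in the designated historic district → exempt from Industrial Use Permit.
(e) is located in the designated historic district → Compliance Registration required.
(f) sells tobacco products; is located in the designated historic district (not: is located in a residentially zoned district) → Commercial Permit not required.
(g) operates from an industrially zoned site; seating 134 > 100 → Standard Certificate required.
(h) provides personal fitness instruction; operates from an industrially zoned site → Fitness Studio License required.
(i) sells tobacco products; seating 134 ≥ 68 → Tobacco Retail Permit not required.
(j) seating 134 ≤ 178; is located in the designated historic district; operates from an industrially zoned site (not: occupies leased commercial space) → Standard License not required.
(k) operates from an industrially zoned site; is located in the designated historic district (not: is located in Zone A) → Regulatory Authorization not required.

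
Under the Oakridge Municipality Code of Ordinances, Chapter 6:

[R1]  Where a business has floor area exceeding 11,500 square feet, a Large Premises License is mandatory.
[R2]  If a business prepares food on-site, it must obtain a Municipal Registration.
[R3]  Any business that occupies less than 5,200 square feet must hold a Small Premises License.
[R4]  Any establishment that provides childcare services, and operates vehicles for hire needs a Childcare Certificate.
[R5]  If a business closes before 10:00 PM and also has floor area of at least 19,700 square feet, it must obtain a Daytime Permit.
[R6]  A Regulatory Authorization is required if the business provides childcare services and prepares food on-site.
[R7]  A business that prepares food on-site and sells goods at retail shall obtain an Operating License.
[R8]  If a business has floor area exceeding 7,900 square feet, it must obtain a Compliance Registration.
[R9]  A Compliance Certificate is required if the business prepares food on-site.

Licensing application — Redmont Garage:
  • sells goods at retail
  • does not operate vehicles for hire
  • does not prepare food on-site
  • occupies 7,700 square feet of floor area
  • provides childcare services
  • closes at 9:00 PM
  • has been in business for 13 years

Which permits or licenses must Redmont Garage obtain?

[R1] floor area 7,700 square feet ≤ 11,500 square feet → Large Premises License not required.
[R2] does not prepare food on-site → Municipal Registration not required.
[R3] floor area 7,700 square feet ≥ 5,200 square feet → Small Premises License not required.
[R4] provides childcare services; does not operate vehicles for hire → Childcare Certificate not required.
[R5] closes 9:00 PM, at/before 10:00 PM; floor area 7,700 square feet < 19,700 square feet → Daytime Permit not required.
[R6] provides childcare services; does not prepare food on-site → Regulatory Authorization not required.
[R7] does not prepare food on-site; sells goods at retail → Operating License not required.
[R8] floor area 7,700 square feet ≤ 7,900 square feet → Compliance Registration not required.
[R9] does not prepare food on-site → Compliance Certificate not required.

None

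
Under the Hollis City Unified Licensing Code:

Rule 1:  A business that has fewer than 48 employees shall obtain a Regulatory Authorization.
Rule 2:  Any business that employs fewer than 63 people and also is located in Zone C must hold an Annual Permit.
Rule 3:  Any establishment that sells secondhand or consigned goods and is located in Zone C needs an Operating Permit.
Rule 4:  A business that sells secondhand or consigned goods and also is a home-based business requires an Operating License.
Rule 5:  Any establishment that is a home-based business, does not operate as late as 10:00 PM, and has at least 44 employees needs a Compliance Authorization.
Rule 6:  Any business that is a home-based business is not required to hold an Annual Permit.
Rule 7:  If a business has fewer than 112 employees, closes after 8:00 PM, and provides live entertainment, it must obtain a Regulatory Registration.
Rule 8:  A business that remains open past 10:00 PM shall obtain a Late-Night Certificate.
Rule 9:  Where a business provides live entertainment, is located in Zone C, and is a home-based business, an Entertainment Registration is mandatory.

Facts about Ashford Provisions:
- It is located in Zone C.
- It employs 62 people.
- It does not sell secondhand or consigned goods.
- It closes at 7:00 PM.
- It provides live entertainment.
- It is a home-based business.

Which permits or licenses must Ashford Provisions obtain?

Compliance Authorization, Entertainment Registration

Rule 1: employees 62 ≥ 48 → Regulatory Authorization not required.
Rule 2: employees 62 < 63; is located in Zone C → Annual Permit required.
Rule 3: does not sell secondhand or consigned goods; is located in Zone C → Operating Permit not required.
Rule 4: does not sell secondhand or consigned goods; is a home-based business → Operating License not required.
Rule 5: is a home-based business; closes 7:00 PM, at/before 10:00 PM; employees 62 ≥ 44 → Compliance Authorization required.
Rule 6: is a home-based business → exempt from Annual Permit.
Rule 7: employees 62 < 112; closes 7:00 PM, at/before 8:00 PM; provides live entertainment → Regulatory Registration not required.
Rule 8: closes 7:00 PM, at/before 10:00 PM → Late-Night Certificate not required.
Rule 9: provides live entertainment; is located in Zone C; is a home-based business → Entertainment Registration required.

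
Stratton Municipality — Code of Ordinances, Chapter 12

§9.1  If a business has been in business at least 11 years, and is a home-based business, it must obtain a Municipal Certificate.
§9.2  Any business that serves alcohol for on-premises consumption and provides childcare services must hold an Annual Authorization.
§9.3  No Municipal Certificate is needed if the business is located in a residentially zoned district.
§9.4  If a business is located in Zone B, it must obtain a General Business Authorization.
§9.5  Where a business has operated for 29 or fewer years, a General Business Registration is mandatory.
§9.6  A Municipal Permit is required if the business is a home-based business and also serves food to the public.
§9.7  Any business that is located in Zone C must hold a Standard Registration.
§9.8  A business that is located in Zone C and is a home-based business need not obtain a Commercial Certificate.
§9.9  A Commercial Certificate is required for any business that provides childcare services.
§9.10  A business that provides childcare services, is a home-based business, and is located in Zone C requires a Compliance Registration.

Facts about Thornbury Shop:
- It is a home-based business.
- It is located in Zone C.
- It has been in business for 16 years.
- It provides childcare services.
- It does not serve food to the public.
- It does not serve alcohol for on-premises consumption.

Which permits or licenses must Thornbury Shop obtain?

§9.1 years in business 16 ≥ 11; is a home-based business → Municipal Certificate required.
§9.2 does not serve alcohol for on-premises consumption; provides childcare services → Annual Authorization not required.
§9.3 is located in Zone C (not: is located in a residentially zoned district) → Municipal Certificate exemption does not apply.
§9.4 is located in Zone C (not: is located in Zone B) → General Business Authorization not required.
§9.5 years in business 16 ≤ 29 → General Business Registration required.
§9.6 is a home-based business; does not serve food to the public → Municipal Permit not required.
§9.7 is located in Zone C → Standard Registration required.
§9.8 is located in Zone C; is a home-based business → exempt from Commercial Certificate.
§9.9 provides childcare services → Commercial Certificate required.
§9.10 provides childcare services; is a home-based business; is located in Zone C → Compliance Registration required.

Compliance Registration, General Business Registration, Municipal Certificate, Standard Registration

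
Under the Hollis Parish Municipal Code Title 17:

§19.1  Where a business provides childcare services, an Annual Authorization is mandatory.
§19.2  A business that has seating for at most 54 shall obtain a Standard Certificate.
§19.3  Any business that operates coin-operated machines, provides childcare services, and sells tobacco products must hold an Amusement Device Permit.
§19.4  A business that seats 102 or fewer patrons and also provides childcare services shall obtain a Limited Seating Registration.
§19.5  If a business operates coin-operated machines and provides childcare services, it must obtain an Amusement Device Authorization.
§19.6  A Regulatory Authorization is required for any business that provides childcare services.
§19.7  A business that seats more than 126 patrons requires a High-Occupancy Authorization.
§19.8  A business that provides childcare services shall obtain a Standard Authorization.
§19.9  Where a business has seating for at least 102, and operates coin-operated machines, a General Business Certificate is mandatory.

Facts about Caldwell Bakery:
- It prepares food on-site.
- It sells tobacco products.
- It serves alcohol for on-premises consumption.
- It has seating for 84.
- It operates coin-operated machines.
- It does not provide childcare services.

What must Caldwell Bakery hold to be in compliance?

None

§19.1 does not provide childcare services → Annual Authorization not required.
§19.2 seating 84 > 54 → Standard Certificate not required.
§19.3 operates coin-operated machines; does not provide childcare services; sells tobacco products → Amusement Device Permit not required.
§19.4 seating 84 ≤ 102; does not provide childcare services → Limited Seating Registration not required.
§19.5 operates coin-operated machines; does not provide childcare services → Amusement Device Authorization not required.
§19.6 does not provide childcare services → Regulatory Authorization not required.
§19.7 seating 84 ≤ 126 → High-Occupancy Authorization not required.
§19.8 does not provide childcare services → Standard Authorization not required.
§19.9 seating 84 < 102; operates coin-operated machines → General Business Certificate not required.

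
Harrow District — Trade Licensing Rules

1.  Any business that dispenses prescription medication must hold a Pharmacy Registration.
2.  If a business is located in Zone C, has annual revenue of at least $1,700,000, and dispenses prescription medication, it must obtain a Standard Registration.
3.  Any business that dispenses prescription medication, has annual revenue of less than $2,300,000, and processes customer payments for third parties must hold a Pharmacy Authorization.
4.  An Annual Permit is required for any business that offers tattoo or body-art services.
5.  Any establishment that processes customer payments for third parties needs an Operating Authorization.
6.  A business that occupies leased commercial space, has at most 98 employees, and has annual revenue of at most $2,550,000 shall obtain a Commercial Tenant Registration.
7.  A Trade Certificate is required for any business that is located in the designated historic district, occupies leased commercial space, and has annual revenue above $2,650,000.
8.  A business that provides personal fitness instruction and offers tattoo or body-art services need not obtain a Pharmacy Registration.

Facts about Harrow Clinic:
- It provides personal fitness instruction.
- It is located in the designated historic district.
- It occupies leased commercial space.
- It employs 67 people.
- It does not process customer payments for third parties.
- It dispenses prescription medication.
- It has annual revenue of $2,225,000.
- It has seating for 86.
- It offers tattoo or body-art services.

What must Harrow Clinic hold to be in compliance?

Annual Permit, Commercial Tenant Registration

1. dispenses prescription medication → Pharmacy Registration required.
2. is located in the designated historic district (not: is located in Zone C); revenue $2,225,000 ≥ $1,700,000; dispenses prescription medication → Standard Registration not required.
3. dispenses prescription medication; revenue $2,225,000 < $2,300,000; does not process customer payments for third parties → Pharmacy Authorization not required.
4. offers tattoo or body-art services → Annual Permit required.
5. does not process customer payments for third parties → Operating Authorization not required.
6. occupies leased commercial space; employees 67 ≤ 98; revenue $2,225,000 ≤ $2,550,000 → Commercial Tenant Registration required.
7. is located in the designated historic district; occupies leased commercial space; revenue $2,225,000 ≤ $2,650,000 → Trade Certificate not required.
8. provides personal fitness instruction; offers tattoo or body-art services → exempt from Pharmacy Registration.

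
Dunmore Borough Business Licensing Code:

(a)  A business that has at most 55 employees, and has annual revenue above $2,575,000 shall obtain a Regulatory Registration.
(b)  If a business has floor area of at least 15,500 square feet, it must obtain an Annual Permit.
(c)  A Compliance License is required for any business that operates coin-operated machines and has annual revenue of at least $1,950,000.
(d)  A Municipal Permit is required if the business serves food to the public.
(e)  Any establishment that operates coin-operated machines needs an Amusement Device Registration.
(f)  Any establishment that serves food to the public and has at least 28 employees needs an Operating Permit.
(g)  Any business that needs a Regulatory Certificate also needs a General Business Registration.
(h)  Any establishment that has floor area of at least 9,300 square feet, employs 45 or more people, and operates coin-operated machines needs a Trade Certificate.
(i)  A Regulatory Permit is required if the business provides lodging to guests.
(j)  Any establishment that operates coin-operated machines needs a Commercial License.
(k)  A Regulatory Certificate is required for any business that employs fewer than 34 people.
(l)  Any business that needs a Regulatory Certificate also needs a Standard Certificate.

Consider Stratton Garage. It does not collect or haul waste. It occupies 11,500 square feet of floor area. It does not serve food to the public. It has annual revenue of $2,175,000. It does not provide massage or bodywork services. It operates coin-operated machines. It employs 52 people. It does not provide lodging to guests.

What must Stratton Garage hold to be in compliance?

Amusement Device Registration, Commercial License, Compliance License, Trade Certificate

(a) employees 52 ≤ 55; revenue $2,175,000 ≤ $2,575,000 → Regulatory Registration not required.
(b) floor area 11,500 square feet < 15,500 square feet → Annual Permit not required.
(c) operates coin-operated machines; revenue $2,175,000 ≥ $1,950,000 → Compliance License required.
(d) does not serve food to the public → Municipal Permit not required.
(e) operates coin-operated machines → Amusement Device Registration required.
(f) does not serve food to the public; employees 52 ≥ 28 → Operating Permit not required.
(g) Regulatory Certificate is not required → no effect.
(h) floor area 11,500 square feet ≥ 9,300 square feet; employees 52 ≥ 45; operates coin-operated machines → Trade Certificate required.
(i) does not provide lodging to guests → Regulatory Permit not required.
(j) operates coin-operated machines → Commercial License required.
(k) employees 52 ≥ 34 → Regulatory Certificate not required.
(l) Regulatory Certificate is not required → no effect.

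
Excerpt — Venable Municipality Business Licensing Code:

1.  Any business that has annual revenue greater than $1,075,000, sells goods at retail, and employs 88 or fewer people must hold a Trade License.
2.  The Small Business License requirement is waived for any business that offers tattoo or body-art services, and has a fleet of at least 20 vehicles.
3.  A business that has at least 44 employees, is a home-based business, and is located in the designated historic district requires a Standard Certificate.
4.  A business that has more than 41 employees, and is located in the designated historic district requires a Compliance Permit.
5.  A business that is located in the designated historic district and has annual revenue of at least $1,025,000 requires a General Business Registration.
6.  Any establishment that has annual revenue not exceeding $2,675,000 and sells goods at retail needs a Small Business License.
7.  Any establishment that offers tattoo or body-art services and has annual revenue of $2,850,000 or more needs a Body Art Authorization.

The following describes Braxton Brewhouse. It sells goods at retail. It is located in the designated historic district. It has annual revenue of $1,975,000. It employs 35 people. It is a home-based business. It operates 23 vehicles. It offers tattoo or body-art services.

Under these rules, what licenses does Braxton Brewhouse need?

General Business Registration, Trade License

1. revenue $1,975,000 > $1,075,000; sells goods at retail; employees 35 ≤ 88 → Trade License required.
2. offers tattoo or body-art services; vehicles 23 ≥ 20 → exempt from Small Business License.
3. employees 35 < 44; is a home-based business; is located in the designated historic district → Standard Certificate not required.
4. employees 35 ≤ 41; is located in the designated historic district → Compliance Permit not required.
5. is located in the designated historic district; revenue $1,975,000 ≥ $1,025,000 → General Business Registration required.
6. revenue $1,975,000 ≤ $2,675,000; sells goods at retail → Small Business License required.
7. offers tattoo or body-art services; revenue $1,975,000 < $2,850,000 → Body Art Authorization not required.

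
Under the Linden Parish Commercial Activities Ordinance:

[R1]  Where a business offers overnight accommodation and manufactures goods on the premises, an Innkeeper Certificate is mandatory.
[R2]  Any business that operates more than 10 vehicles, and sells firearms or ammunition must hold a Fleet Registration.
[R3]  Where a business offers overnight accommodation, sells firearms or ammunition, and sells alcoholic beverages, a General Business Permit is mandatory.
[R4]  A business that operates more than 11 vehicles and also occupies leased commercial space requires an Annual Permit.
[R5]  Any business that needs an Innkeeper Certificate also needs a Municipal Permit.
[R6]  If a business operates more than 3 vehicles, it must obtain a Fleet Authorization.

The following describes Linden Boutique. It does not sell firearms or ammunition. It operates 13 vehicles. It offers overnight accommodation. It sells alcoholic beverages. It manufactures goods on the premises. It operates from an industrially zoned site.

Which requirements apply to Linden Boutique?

[R1] offers overnight accommodation; manufactures goods on the premises → Innkeeper Certificate required.
[R2] vehicles 13 > 10; does not sell firearms or ammunition → Fleet Registration not required.
[R3] offers overnight accommodation; does not sell firearms or ammunition; sells alcoholic beverages → General Business Permit not required.
[R4] vehicles 13 > 11; operates from an industrially zoned site (not: occupies leased commercial space) → Annual Permit not required.
[R5] Innkeeper Certificate is required → Municipal Permit also required.
[R6] vehicles 13 > 3 → Fleet Authorization required.

Fleet Authorization, Innkeeper Certificate, Municipal Permit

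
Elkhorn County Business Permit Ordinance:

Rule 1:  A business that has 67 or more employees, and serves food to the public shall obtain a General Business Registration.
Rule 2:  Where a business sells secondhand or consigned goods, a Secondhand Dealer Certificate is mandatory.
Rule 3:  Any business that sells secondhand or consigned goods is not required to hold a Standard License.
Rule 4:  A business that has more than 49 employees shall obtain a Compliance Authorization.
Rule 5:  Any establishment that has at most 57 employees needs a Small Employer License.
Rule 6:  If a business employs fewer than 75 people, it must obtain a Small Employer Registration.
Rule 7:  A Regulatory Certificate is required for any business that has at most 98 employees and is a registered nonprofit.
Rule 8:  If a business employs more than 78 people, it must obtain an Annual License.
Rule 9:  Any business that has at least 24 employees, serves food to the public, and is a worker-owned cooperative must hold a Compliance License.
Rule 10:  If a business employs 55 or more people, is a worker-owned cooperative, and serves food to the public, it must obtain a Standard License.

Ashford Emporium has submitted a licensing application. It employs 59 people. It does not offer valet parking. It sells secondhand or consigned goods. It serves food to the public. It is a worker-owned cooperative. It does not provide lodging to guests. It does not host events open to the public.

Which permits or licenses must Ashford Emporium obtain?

Compliance Authorization, Compliance License, Secondhand Dealer Certificate, Small Employer Registration

Rule 1: employees 59 < 67; serves food to the public → General Business Registration not required.
Rule 2: sells secondhand or consigned goods → Secondhand Dealer Certificate required.
Rule 3: sells secondhand or consigned goods → exempt from Standard License.
Rule 4: employees 59 > 49 → Compliance Authorization required.
Rule 5: employees 59 > 57 → Small Employer License not required.
Rule 6: employees 59 < 75 → Small Employer Registration required.
Rule 7: employees 59 ≤ 98; is a worker-owned cooperative (not: is a registered nonprofit) → Regulatory Certificate not required.
Rule 8: employees 59 ≤ 78 → Annual License not required.
Rule 9: employees 59 ≥ 24; serves food to the public; is a worker-owned cooperative → Compliance License required.
Rule 10: employees 59 ≥ 55; is a worker-owned cooperative; serves food to the public → Standard License required.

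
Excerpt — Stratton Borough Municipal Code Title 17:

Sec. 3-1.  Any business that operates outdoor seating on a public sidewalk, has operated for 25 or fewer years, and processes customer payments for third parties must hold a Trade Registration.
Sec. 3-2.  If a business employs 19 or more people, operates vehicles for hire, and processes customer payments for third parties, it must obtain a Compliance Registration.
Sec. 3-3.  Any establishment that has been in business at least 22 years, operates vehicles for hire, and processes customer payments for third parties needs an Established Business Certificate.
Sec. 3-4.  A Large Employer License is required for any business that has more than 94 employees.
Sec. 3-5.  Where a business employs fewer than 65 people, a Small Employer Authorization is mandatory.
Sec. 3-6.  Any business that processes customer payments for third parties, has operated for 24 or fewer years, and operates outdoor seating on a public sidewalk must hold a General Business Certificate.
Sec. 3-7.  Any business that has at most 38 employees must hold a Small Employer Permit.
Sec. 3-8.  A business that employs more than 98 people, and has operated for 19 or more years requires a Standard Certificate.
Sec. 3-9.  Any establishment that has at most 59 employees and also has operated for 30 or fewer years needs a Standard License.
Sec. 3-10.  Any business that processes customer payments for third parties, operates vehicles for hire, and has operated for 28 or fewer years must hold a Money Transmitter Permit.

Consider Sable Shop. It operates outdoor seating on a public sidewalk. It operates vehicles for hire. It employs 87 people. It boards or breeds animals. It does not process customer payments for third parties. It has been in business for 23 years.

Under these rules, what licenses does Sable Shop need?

Sec. 3-1. operates outdoor seating on a public sidewalk; years in business 23 ≤ 25; does not process customer payments for third parties → Trade Registration not required.
Sec. 3-2. employees 87 ≥ 19; operates vehicles for hire; does not process customer payments for third parties → Compliance Registration not required.
Sec. 3-3. years in business 23 ≥ 22; operates vehicles for hire; does not process customer payments for third parties → Established Business Certificate not required.
Sec. 3-4. employees 87 ≤ 94 → Large Employer License not required.
Sec. 3-5. employees 87 ≥ 65 → Small Employer Authorization not required.
Sec. 3-6. does not process customer payments for third parties; years in business 23 ≤ 24; operates outdoor seating on a public sidewalk → General Business Certificate not required.
Sec. 3-7. employees 87 > 38 → Small Employer Permit not required.
Sec. 3-8. employees 87 ≤ 98; years in business 23 ≥ 19 → Standard Certificate not required.
Sec. 3-9. employees 87 > 59; years in business 23 ≤ 30 → Standard License not required.
Sec. 3-10. does not process customer payments for third parties; operates vehicles for hire; years in business 23 ≤ 28 → Money Transmitter Permit not required.

None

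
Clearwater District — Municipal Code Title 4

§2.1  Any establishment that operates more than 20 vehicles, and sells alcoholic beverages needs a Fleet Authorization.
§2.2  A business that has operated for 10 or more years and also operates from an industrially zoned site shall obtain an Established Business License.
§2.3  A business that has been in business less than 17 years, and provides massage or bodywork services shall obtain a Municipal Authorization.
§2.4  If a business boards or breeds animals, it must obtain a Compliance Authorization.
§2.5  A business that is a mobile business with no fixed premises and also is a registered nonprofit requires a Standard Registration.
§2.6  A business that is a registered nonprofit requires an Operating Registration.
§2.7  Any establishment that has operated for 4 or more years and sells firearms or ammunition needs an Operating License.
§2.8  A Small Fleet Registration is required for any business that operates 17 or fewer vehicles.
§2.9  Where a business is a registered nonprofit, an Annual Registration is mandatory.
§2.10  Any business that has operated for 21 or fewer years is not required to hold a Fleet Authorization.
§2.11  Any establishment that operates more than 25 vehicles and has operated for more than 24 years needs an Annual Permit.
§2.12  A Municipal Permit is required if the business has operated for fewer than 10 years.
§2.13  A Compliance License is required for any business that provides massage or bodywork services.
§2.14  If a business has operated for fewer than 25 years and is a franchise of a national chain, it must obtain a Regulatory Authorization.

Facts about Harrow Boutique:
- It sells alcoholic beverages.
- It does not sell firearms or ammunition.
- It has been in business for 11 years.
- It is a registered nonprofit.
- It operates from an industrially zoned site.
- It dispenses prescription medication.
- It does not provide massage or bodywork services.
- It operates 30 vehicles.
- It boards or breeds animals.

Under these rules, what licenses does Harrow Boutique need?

§2.1 vehicles 30 > 20; sells alcoholic beverages → Fleet Authorization required.
§2.2 years in business 11 ≥ 10; operates from an industrially zoned site → Established Business License required.
§2.3 years in business 11 < 17; does not provide massage or bodywork services → Municipal Authorization not required.
§2.4 boards or breeds animals → Compliance Authorization required.
§2.5 operates from an industrially zoned site (not: is a mobile business with no fixed premises); is a registered nonprofit → Standard Registration not required.
§2.6 is a registered nonprofit → Operating Registration required.
§2.7 years in business 11 ≥ 4; does not sell firearms or ammunition → Operating License not required.
§2.8 vehicles 30 > 17 → Small Fleet Registration not required.
§2.9 is a registered nonprofit → Annual Registration required.
§2.10 years in business 11 ≤ 21 → exempt from Fleet Authorization.
§2.11 vehicles 30 > 25; years in business 11 ≤ 24 → Annual Permit not required.
§2.12 years in business 11 ≥ 10 → Municipal Permit not required.
§2.13 does not provide massage or bodywork services → Compliance License not required.
§2.14 years in business 11 < 25; is a registered nonprofit (not: is a franchise of a national chain) → Regulatory Authorization not required.

Annual Registration, Compliance Authorization, Established Business License, Operating Registration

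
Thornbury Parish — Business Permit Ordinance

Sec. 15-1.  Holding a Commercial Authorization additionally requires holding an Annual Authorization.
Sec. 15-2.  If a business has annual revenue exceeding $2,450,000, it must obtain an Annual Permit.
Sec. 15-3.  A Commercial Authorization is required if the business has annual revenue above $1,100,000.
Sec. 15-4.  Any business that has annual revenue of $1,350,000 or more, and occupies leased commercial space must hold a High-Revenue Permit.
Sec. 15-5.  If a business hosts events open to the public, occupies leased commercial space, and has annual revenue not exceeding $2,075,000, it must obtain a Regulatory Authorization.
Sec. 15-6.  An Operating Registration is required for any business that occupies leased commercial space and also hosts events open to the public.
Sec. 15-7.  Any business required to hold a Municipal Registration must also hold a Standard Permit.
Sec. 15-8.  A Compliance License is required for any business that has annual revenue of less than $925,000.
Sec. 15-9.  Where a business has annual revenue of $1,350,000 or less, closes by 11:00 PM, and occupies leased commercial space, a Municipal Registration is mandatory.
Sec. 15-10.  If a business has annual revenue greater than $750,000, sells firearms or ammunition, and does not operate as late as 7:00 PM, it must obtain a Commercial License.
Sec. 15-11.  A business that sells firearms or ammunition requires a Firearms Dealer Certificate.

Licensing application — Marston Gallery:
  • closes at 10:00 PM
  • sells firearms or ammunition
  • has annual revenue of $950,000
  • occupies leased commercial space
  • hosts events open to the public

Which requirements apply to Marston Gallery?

Firearms Dealer Certificate, Municipal Registration, Operating Registration, Regulatory Authorization, Standard Permit

Sec. 15-1. Commercial Authorization is not required → no effect.
Sec. 15-2. revenue $950,000 ≤ $2,450,000 → Annual Permit not required.
Sec. 15-3. revenue $950,000 ≤ $1,100,000 → Commercial Authorization not required.
Sec. 15-4. revenue $950,000 < $1,350,000; occupies leased commercial space → High-Revenue Permit not required.
Sec. 15-5. hosts events open to the public; occupies leased commercial space; revenue $950,000 ≤ $2,075,000 → Regulatory Authorization required.
Sec. 15-6. occupies leased commercial space; hosts events open to the public → Operating Registration required.
Sec. 15-7. Municipal Registration is required → Standard Permit also required.
Sec. 15-8. revenue $950,000 ≥ $925,000 → Compliance License not required.
Sec. 15-9. revenue $950,000 ≤ $1,350,000; closes 10:00 PM, at/before 11:00 PM; occupies leased commercial space → Municipal Registration required.
Sec. 15-10. revenue $950,000 > $750,000; sells firearms or ammunition; closes 10:00 PM, after 7:00 PM → Commercial License not required.
Sec. 15-11. sells firearms or ammunition → Firearms Dealer Certificate required.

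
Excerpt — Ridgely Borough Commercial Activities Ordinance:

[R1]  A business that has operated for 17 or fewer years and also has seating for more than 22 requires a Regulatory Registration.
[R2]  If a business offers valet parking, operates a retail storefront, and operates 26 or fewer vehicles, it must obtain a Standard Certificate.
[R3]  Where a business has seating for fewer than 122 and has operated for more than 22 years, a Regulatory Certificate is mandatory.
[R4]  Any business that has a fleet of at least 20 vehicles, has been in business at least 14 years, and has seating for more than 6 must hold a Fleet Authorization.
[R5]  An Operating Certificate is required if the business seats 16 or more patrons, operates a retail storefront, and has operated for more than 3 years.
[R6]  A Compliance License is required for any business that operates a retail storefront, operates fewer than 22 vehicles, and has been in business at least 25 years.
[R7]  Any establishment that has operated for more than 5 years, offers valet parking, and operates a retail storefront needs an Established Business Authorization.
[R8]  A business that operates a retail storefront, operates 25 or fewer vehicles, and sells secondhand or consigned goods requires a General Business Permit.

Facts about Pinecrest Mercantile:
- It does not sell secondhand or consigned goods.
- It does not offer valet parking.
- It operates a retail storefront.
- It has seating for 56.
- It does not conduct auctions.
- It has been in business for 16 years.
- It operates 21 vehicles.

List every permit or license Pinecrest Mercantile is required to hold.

[R1] years in business 16 ≤ 17; seating 56 > 22 → Regulatory Registration required.
[R2] does not offer valet parking; operates a retail storefront; vehicles 21 ≤ 26 → Standard Certificate not required.
[R3] seating 56 < 122; years in business 16 ≤ 22 → Regulatory Certificate not required.
[R4] vehicles 21 ≥ 20; years in business 16 ≥ 14; seating 56 > 6 → Fleet Authorization required.
[R5] seating 56 ≥ 16; operates a retail storefront; years in business 16 > 3 → Operating Certificate required.
[R6] operates a retail storefront; vehicles 21 < 22; years in business 16 < 25 → Compliance License not required.
[R7] years in business 16 > 5; does not offer valet parking; operates a retail storefront → Established Business Authorization not required.
[R8] operates a retail storefront; vehicles 21 ≤ 25; does not sell secondhand or consigned goods → General Business Permit not required.

Fleet Authorization, Operating Certificate, Regulatory Registration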